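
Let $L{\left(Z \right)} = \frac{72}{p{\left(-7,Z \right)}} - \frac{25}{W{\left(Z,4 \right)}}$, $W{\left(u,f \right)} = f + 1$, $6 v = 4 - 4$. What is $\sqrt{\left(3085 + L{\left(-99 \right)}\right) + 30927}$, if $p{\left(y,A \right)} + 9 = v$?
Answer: $\sqrt{33999} \approx 184.39$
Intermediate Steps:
$v = 0$ ($v = \frac{4 - 4}{6} = \frac{1}{6} \cdot 0 = 0$)
$W{\left(u,f \right)} = 1 + f$
$p{\left(y,A \right)} = -9$ ($p{\left(y,A \right)} = -9 + 0 = -9$)
$L{\left(Z \right)} = -13$ ($L{\left(Z \right)} = \frac{72}{-9} - \frac{25}{1 + 4} = 72 \left(- \frac{1}{9}\right) - \frac{25}{5} = -8 - 5 = -13$)
$\sqrt{\left(3085 + L{\left(-99 \right)}\right) + 30927} = \sqrt{\left(3085 - 13\right) + 30927} = \sqrt{3072 + 30927} = \sqrt{33999}$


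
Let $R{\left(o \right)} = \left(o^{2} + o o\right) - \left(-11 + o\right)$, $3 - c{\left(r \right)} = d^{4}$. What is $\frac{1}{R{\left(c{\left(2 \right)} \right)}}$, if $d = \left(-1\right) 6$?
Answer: $\frac{1}{3345002} \approx 2.9895 \cdot 10^{-7}$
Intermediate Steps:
$d = -6$
$c{\left(r \right)} = -1293$ ($c{\left(r \right)} = 3 - \left(-6\right)^{4} = 3 - 1296 = -1293$)
$R{\left(o \right)} = 11 - o + 2 o^{2}$ ($R{\left(o \right)} = \left(o^{2} + o^{2}\right) - \left(-11 + o\right) = 2 o^{2} - \left(-11 + o\right) = 11 - o + 2 o^{2}$)
$\frac{1}{R{\left(c{\left(2 \right)} \right)}} = \frac{1}{11 - -1293 + 2 \left(-1293\right)^{2}} = \frac{1}{11 + 1293 + 2 \cdot 1671849} = \frac{1}{11 + 1293 + 3343698} = \frac{1}{3345002}$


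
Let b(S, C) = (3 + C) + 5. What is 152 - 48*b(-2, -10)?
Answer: 248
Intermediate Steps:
b(S, C) = 8 + C
152 - 48*b(-2, -10) = 152 - 48*(8 - 10) = 152 - 48*(-2) = 152 + 96 = 248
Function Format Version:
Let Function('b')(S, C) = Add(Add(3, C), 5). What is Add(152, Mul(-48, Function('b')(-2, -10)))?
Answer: 248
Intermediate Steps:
Function('b')(S, C) = Add(8, C)
Add(152, Mul(-48, Function('b')(-2, -10))) = Add(152, Mul(-48, Add(8, -10))) = Add(152, Mul(-48, -2)) = Add(152, 96) = 248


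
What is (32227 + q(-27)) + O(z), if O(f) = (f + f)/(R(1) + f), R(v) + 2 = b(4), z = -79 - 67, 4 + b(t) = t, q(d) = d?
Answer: 1191473/37 ≈ 32202.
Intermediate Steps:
b(t) = -4 + t
z = -146
R(v) = -2 (R(v) = -2 + (-4 + 4) = -2 + 0 = -2)
O(f) = 2*f/(-2 + f) (O(f) = (f + f)/(-2 + f) = (2*f)/(-2 + f) = 2*f/(-2 + f))
(32227 + q(-27)) + O(z) = (32227 - 27) + 2*(-146)/(-2 - 146) = 32200 + 2*(-146)/(-148) = 32200 + 2*(-146)*(-1/148) = 32200 + 73/37 = 1191473/37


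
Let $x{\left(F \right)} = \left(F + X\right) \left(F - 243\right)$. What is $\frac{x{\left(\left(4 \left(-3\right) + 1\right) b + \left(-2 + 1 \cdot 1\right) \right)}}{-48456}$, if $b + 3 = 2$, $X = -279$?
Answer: $- \frac{62677}{48456} \approx -1.2935$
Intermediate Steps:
$b = -1$ ($b = -3 + 2 = -1$)
$x{\left(F \right)} = \left(-279 + F\right) \left(-243 + F\right)$ ($x{\left(F \right)} = \left(F - 279\right) \left(F - 243\right) = \left(-279 + F\right) \left(-243 + F\right)$)
$\frac{x{\left(\left(4 \left(-3\right) + 1\right) b + \left(-2 + 1 \cdot 1\right) \right)}}{-48456} = \frac{67797 + \left(\left(4 \left(-3\right) + 1\right) \left(-1\right) + \left(-2 + 1 \cdot 1\right)\right)^{2} - 522 \left(\left(4 \left(-3\right) + 1\right) \left(-1\right) + \left(-2 + 1 \cdot 1\right)\right)}{-48456} = \left(67797 + \left(\left(-12 + 1\right) \left(-1\right) + \left(-2 + 1\right)\right)^{2} - 522 \left(\left(-12 + 1\right) \left(-1\right) + \left(-2 + 1\right)\right)\right) \left(- \frac{1}{48456}\right) = \left(67797 + \left(\left(-11\right) \left(-1\right) - 1\right)^{2} - 522 \left(\left(-11\right) \left(-1\right) - 1\right)\right) \left(- \frac{1}{48456}\right) = \left(67797 + \left(11 - 1\right)^{2} - 522 \left(11 - 1\right)\right) \left(- \frac{1}{48456}\right) = \left(67797 + 10^{2} - 5220\right) \left(- \frac{1}{48456}\right) = \left(67797 + 100 - 5220\right) \left(- \frac{1}{48456}\right) = 62677 \left(- \frac{1}{48456}\right) = - \frac{62677}{48456}$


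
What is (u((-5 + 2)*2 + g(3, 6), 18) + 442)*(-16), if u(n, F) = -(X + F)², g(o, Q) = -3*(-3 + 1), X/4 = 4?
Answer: 11424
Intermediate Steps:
X = 16 (X = 4*4 = 16)
g(o, Q) = 6 (g(o, Q) = -3*(-2) = 6)
u(n, F) = -(16 + F)²
(u((-5 + 2)*2 + g(3, 6), 18) + 442)*(-16) = (-(16 + 18)² + 442)*(-16) = (-1*34² + 442)*(-16) = (-1*1156 + 442)*(-16) = (-1156 + 442)*(-16) = -714*(-16) = 11424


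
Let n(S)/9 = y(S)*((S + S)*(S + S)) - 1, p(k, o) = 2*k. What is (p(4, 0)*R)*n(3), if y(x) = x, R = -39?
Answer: -300456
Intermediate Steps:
n(S) = -9 + 36*S**3 (n(S) = 9*(S*((S + S)*(S + S)) - 1) = 9*(S*((2*S)*(2*S)) - 1) = 9*(S*(4*S**2) - 1) = 9*(4*S**3 - 1) = 9*(-1 + 4*S**3) = -9 + 36*S**3)
(p(4, 0)*R)*n(3) = ((2*4)*(-39))*(-9 + 36*3**3) = (8*(-39))*(-9 + 36*27) = -312*(-9 + 972) = -312*963 = -300456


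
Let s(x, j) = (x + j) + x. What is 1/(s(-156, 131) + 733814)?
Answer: 1/733633 ≈ 1.3631e-6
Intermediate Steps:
s(x, j) = j + 2*x (s(x, j) = (j + x) + x = j + 2*x)
1/(s(-156, 131) + 733814) = 1/((131 + 2*(-156)) + 733814) = 1/((131 - 312) + 733814) = 1/(-181 + 733814) = 1/733633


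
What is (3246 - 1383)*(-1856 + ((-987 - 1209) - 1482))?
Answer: -10309842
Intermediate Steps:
(3246 - 1383)*(-1856 + ((-987 - 1209) - 1482)) = 1863*(-1856 + (-2196 - 1482)) = 1863*(-1856 - 3678) = 1863*(-5534) = -10309842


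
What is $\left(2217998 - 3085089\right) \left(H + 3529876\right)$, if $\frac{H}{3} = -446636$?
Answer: $-1898901543088$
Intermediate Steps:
$H = -1339908$ ($H = 3 \left(-446636\right) = -1339908$)
$\left(2217998 - 3085089\right) \left(H + 3529876\right) = \left(2217998 - 3085089\right) \left(-1339908 + 3529876\right) = \left(-867091\right) 2189968 = -1898901543088$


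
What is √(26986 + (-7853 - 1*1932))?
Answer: √17201 ≈ 131.15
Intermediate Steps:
√(26986 + (-7853 - 1*1932)) = √(26986 + (-7853 - 1932)) = √(26986 - 9785) = √17201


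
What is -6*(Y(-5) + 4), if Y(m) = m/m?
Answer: -30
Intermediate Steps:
Y(m) = 1
-6*(Y(-5) + 4) = -6*(1 + 4) = -6*5 = -30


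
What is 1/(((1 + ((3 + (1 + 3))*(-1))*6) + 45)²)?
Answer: 1/16 ≈ 0.062500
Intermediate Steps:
1/(((1 + ((3 + (1 + 3))*(-1))*6) + 45)²) = 1/(((1 + ((3 + 4)*(-1))*6) + 45)²) = 1/(((1 + (7*(-1))*6) + 45)²) = 1/(((1 - 7*6) + 45)²) = 1/(((1 - 42) + 45)²) = 1/((-41 + 45)²) = 1/(4²) = 1/16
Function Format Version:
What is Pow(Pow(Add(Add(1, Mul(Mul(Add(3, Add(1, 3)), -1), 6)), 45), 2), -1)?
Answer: Rational(1, 16) ≈ 0.062500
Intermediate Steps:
Pow(Pow(Add(Add(1, Mul(Mul(Add(3, Add(1, 3)), -1), 6)), 45), 2), -1) = Pow(Pow(Add(Add(1, Mul(Mul(Add(3, 4), -1), 6)), 45), 2), -1) = Pow(Pow(Add(Add(1, Mul(Mul(7, -1), 6)), 45), 2), -1) = Pow(Pow(Add(Add(1, Mul(-7, 6)), 45), 2), -1) = Pow(Pow(Add(Add(1, -42), 45), 2), -1) = Pow(Pow(Add(-41, 45), 2), -1) = Pow(Pow(4, 2), -1) = Pow(16, -1) = Rational(1, 16)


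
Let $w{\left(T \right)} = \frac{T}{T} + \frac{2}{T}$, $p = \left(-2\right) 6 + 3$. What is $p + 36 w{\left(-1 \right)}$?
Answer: $-45$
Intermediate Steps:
$p = -9$ ($p = -12 + 3 = -9$)
$w{\left(T \right)} = 1 + \frac{2}{T}$
$p + 36 w{\left(-1 \right)} = -9 + 36 \frac{2 - 1}{-1} = -9 + 36 \left(\left(-1\right) 1\right) = -9 + 36 \left(-1\right) = -9 - 36 = -45$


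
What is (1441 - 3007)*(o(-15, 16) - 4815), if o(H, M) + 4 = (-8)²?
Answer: 7446330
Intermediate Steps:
o(H, M) = 60 (o(H, M) = -4 + (-8)² = -4 + 64 = 60)
(1441 - 3007)*(o(-15, 16) - 4815) = (1441 - 3007)*(60 - 4815) = -1566*(-4755) = 7446330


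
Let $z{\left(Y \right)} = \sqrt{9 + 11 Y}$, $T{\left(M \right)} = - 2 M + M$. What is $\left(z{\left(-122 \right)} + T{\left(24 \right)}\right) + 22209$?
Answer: $22185 + i \sqrt{1333} \approx 22185.0 + 36.51 i$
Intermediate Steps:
$T{\left(M \right)} = - M$
$\left(z{\left(-122 \right)} + T{\left(24 \right)}\right) + 22209 = \left(\sqrt{9 + 11 \left(-122\right)} - 24\right) + 22209 = \left(\sqrt{9 - 1342} - 24\right) + 22209 = \left(\sqrt{-1333} - 24\right) + 22209 = \left(i \sqrt{1333} - 24\right) + 22209 = \left(-24 + i \sqrt{1333}\right) + 22209 = 22185 + i \sqrt{1333}$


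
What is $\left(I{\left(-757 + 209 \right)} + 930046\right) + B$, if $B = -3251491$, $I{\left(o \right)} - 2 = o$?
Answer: $-2321991$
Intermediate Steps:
$I{\left(o \right)} = 2 + o$
$\left(I{\left(-757 + 209 \right)} + 930046\right) + B = \left(\left(2 + \left(-757 + 209\right)\right) + 930046\right) - 3251491 = \left(\left(2 - 548\right) + 930046\right) - 3251491 = \left(-546 + 930046\right) - 3251491 = 929500 - 3251491 = -2321991$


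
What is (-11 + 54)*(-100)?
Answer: -4300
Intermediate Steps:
(-11 + 54)*(-100) = 43*(-100) = -4300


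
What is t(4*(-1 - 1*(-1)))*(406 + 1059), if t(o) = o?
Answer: 0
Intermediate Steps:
t(4*(-1 - 1*(-1)))*(406 + 1059) = (4*(-1 - 1*(-1)))*(406 + 1059) = (4*(-1 + 1))*1465 = (4*0)*1465 = 0*1465 = 0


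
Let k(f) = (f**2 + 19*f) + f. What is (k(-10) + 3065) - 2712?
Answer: 253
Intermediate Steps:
k(f) = f**2 + 20*f
(k(-10) + 3065) - 2712 = (-10*(20 - 10) + 3065) - 2712 = (-10*10 + 3065) - 2712 = (-100 + 3065) - 2712 = 2965 - 2712 = 253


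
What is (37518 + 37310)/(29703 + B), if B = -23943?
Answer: 18707/1440 ≈ 12.991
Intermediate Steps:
(37518 + 37310)/(29703 + B) = (37518 + 37310)/(29703 - 23943) = 74828/5760 = 74828*(1/5760) = 18707/1440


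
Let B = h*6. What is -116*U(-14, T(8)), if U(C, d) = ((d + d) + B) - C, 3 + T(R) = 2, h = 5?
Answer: -4872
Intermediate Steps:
T(R) = -1 (T(R) = -3 + 2 = -1)
B = 30 (B = 5*6 = 30)
U(C, d) = 30 - C + 2*d (U(C, d) = ((d + d) + 30) - C = (2*d + 30) - C = (30 + 2*d) - C = 30 - C + 2*d)
-116*U(-14, T(8)) = -116*(30 - 1*(-14) + 2*(-1)) = -116*(30 + 14 - 2) = -116*42 = -4872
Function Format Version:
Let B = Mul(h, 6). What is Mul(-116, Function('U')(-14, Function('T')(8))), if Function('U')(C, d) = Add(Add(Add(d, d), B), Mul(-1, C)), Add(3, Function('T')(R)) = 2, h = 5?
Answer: -4872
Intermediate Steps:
Function('T')(R) = -1 (Function('T')(R) = Add(-3, 2) = -1)
B = 30 (B = Mul(5, 6) = 30)
Function('U')(C, d) = Add(30, Mul(-1, C), Mul(2, d)) (Function('U')(C, d) = Add(Add(Add(d, d), 30), Mul(-1, C)) = Add(Add(Mul(2, d), 30), Mul(-1, C)) = Add(Add(30, Mul(2, d)), Mul(-1, C)) = Add(30, Mul(-1, C), Mul(2, d)))
Mul(-116, Function('U')(-14, Function('T')(8))) = Mul(-116, Add(30, Mul(-1, -14), Mul(2, -1))) = Mul(-116, Add(30, 14, -2)) = Mul(-116, 42) = -4872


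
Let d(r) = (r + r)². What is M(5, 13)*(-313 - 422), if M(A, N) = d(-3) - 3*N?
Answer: 2205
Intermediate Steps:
d(r) = 4*r² (d(r) = (2*r)² = 4*r²)
M(A, N) = 36 - 3*N (M(A, N) = 4*(-3)² - 3*N = 4*9 - 3*N = 36 - 3*N)
M(5, 13)*(-313 - 422) = (36 - 3*13)*(-313 - 422) = (36 - 39)*(-735) = -3*(-735) = 2205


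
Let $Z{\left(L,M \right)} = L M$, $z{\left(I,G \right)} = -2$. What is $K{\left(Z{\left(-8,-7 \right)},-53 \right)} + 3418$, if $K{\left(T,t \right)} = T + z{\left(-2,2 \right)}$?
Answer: $3472$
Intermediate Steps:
$K{\left(T,t \right)} = -2 + T$ ($K{\left(T,t \right)} = T - 2 = -2 + T$)
$K{\left(Z{\left(-8,-7 \right)},-53 \right)} + 3418 = \left(-2 - -56\right) + 3418 = \left(-2 + 56\right) + 3418 = 54 + 3418 = 3472$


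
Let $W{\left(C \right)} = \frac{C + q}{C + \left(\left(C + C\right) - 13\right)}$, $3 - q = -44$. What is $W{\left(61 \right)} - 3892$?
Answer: $- \frac{330766}{85} \approx -3891.4$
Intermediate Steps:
$q = 47$ ($q = 3 - -44 = 3 + 44 = 47$)
$W{\left(C \right)} = \frac{47 + C}{-13 + 3 C}$ ($W{\left(C \right)} = \frac{C + 47}{C + \left(\left(C + C\right) - 13\right)} = \frac{47 + C}{C + \left(2 C - 13\right)} = \frac{47 + C}{C + \left(-13 + 2 C\right)} = \frac{47 + C}{-13 + 3 C}$)
$W{\left(61 \right)} - 3892 = \frac{47 + 61}{-13 + 3 \cdot 61} - 3892 = \frac{1}{-13 + 183} \cdot 108 - 3892 = \frac{1}{170} \cdot 108 - 3892 = \frac{54}{85} - 3892 = - \frac{330766}{85}$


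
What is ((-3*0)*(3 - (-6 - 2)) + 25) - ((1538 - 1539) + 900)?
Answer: -874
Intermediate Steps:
((-3*0)*(3 - (-6 - 2)) + 25) - ((1538 - 1539) + 900) = (0*(3 - 1*(-8)) + 25) - (-1 + 900) = (0*(3 + 8) + 25) - 1*899 = (0*11 + 25) - 899 = (0 + 25) - 899 = 25 - 899 = -874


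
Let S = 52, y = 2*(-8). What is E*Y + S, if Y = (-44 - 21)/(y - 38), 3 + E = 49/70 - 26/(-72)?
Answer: 96551/1944 ≈ 49.666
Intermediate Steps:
y = -16
E = -349/180 (E = -3 + (49/70 - 26/(-72)) = -3 + (49*(1/70) - 26*(-1/72)) = -3 + (7/10 + 13/36) = -3 + 191/180 = -349/180 ≈ -1.9389)
Y = 65/54 (Y = (-44 - 21)/(-16 - 38) = -65/(-54) = -65*(-1/54) = 65/54 ≈ 1.2037)
E*Y + S = -349/180*65/54 + 52 = -4537/1944 + 52 = 96551/1944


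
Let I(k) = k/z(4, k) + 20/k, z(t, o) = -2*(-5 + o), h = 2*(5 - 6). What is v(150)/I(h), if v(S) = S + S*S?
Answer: -158550/71 ≈ -2233.1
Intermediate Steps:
h = -2 (h = 2*(-1) = -2)
z(t, o) = 10 - 2*o
v(S) = S + S**2
I(k) = 20/k + k/(10 - 2*k) (I(k) = k/(10 - 2*k) + 20/k = 20/k + k/(10 - 2*k))
v(150)/I(h) = (150*(1 + 150))/(((1/2)*(-200 - 1*(-2)**2 + 40*(-2))/(-2*(-5 - 2)))) = (150*151)/(((1/2)*(-1/2)*(-200 - 1*4 - 80)/(-7))) = 22650/(((1/2)*(-1/2)*(-1/7)*(-200 - 4 - 80))) = 22650/(((1/2)*(-1/2)*(-1/7)*(-284))) = 22650/(-71/7) = 22650*(-7/71) = -158550/71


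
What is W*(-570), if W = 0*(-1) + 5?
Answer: -2850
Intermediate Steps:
W = 5 (W = 0 + 5 = 5)
W*(-570) = 5*(-570) = -2850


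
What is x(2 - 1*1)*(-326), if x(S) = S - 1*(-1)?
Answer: -652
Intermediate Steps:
x(S) = 1 + S (x(S) = S + 1 = 1 + S)
x(2 - 1*1)*(-326) = (1 + (2 - 1*1))*(-326) = (1 + (2 - 1))*(-326) = (1 + 1)*(-326) = 2*(-326) = -652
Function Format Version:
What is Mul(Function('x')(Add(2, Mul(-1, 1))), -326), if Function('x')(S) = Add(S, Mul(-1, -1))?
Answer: -652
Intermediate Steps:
Function('x')(S) = Add(1, S) (Function('x')(S) = Add(S, 1) = Add(1, S))
Mul(Function('x')(Add(2, Mul(-1, 1))), -326) = Mul(Add(1, Add(2, Mul(-1, 1))), -326) = Mul(Add(1, Add(2, -1)), -326) = Mul(Add(1, 1), -326) = Mul(2, -326) = -652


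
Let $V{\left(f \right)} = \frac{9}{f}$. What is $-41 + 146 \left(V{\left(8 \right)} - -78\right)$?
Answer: $\frac{46045}{4} \approx 11511.0$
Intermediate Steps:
$-41 + 146 \left(V{\left(8 \right)} - -78\right) = -41 + 146 \left(\frac{9}{8} - -78\right) = -41 + 146 \left(9 \cdot \frac{1}{8} + 78\right) = -41 + 146 \left(\frac{9}{8} + 78\right) = -41 + 146 \cdot \frac{633}{8} = -41 + \frac{46209}{4} = \frac{46045}{4}$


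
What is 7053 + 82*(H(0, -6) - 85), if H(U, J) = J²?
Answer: 3035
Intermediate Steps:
7053 + 82*(H(0, -6) - 85) = 7053 + 82*((-6)² - 85) = 7053 + 82*(36 - 85) = 7053 + 82*(-49) = 7053 - 4018 = 3035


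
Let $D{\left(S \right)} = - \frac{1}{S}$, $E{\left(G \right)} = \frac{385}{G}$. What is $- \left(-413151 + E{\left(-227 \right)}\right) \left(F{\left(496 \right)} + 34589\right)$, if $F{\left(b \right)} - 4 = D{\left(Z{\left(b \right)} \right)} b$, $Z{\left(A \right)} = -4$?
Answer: $\frac{3255956827654}{227} \approx 1.4343 \cdot 10^{10}$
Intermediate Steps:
$F{\left(b \right)} = 4 + \frac{b}{4}$ ($F{\left(b \right)} = 4 + - \frac{1}{-4} b = 4 + \left(-1\right) \left(- \frac{1}{4}\right) b = 4 + \frac{b}{4}$)
$- \left(-413151 + E{\left(-227 \right)}\right) \left(F{\left(496 \right)} + 34589\right) = - \left(-413151 + \frac{385}{-227}\right) \left(\left(4 + \frac{1}{4} \cdot 496\right) + 34589\right) = - \left(-413151 + 385 \left(- \frac{1}{227}\right)\right) \left(\left(4 + 124\right) + 34589\right) = - \left(-413151 - \frac{385}{227}\right) \left(128 + 34589\right) = - \frac{\left(-93785662\right) 34717}{227} = \left(-1\right) \left(- \frac{3255956827654}{227}\right) = \frac{3255956827654}{227}$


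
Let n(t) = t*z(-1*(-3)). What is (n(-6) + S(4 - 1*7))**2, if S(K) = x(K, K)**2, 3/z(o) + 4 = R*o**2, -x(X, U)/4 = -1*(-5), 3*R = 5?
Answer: 19201924/121 ≈ 1.5869e+5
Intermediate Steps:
R = 5/3 (R = (1/3)*5 = 5/3 ≈ 1.6667)
x(X, U) = -20 (x(X, U) = -(-4)*(-5) = -4*5 = -20)
z(o) = 3/(-4 + 5*o**2/3)
S(K) = 400 (S(K) = (-20)**2 = 400)
n(t) = 3*t/11 (n(t) = t*(9/(-12 + 5*(-1*(-3))**2)) = t*(9/(-12 + 5*3**2)) = t*(9/(-12 + 5*9)) = t*(9/(-12 + 45)) = t*(9/33) = t*(9*(1/33)) = t*(3/11) = 3*t/11)
(n(-6) + S(4 - 1*7))**2 = ((3/11)*(-6) + 400)**2 = (-18/11 + 400)**2 = (4382/11)**2 = 19201924/121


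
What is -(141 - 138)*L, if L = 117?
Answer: -351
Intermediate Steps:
-(141 - 138)*L = -(141 - 138)*117 = -3*117 = -1*351 = -351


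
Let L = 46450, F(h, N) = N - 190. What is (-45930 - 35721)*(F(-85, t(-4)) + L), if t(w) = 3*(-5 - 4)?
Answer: -3774970683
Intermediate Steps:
t(w) = -27 (t(w) = 3*(-9) = -27)
F(h, N) = -190 + N
(-45930 - 35721)*(F(-85, t(-4)) + L) = (-45930 - 35721)*((-190 - 27) + 46450) = -81651*(-217 + 46450) = -81651*46233 = -3774970683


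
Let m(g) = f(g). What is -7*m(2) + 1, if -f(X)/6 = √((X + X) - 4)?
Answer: 1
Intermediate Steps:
f(X) = -6*√(-4 + 2*X) (f(X) = -6*√((X + X) - 4) = -6*√(2*X - 4) = -6*√(-4 + 2*X))
m(g) = -6*√(-4 + 2*g)
-7*m(2) + 1 = -(-42)*√(-4 + 2*2) + 1 = -(-42)*√(-4 + 4) + 1 = -(-42)*√0 + 1 = -(-42)*0 + 1 = -7*0 + 1 = 0 + 1 = 1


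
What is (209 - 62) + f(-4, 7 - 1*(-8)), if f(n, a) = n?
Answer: 143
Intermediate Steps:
(209 - 62) + f(-4, 7 - 1*(-8)) = (209 - 62) - 4 = 147 - 4 = 143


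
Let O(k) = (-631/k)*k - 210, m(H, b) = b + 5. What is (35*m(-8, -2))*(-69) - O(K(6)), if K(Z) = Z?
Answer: -6404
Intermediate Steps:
m(H, b) = 5 + b
O(k) = -841 (O(k) = -631 - 210 = -841)
(35*m(-8, -2))*(-69) - O(K(6)) = (35*(5 - 2))*(-69) - 1*(-841) = (35*3)*(-69) + 841 = 105*(-69) + 841 = -7245 + 841 = -6404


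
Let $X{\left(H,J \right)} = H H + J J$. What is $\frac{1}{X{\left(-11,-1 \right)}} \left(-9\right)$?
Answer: $- \frac{9}{122} \approx -0.073771$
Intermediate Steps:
$X{\left(H,J \right)} = H^{2} + J^{2}$
$\frac{1}{X{\left(-11,-1 \right)}} \left(-9\right) = \frac{1}{\left(-11\right)^{2} + \left(-1\right)^{2}} \left(-9\right) = \frac{1}{121 + 1} \left(-9\right) = \frac{1}{122} \left(-9\right) = - \frac{9}{122}$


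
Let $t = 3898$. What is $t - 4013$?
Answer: $-115$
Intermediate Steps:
$t - 4013 = 3898 - 4013 = -115$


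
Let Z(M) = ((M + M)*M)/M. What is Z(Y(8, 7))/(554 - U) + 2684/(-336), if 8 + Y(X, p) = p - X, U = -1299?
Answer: -1244875/155652 ≈ -7.9978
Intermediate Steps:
Y(X, p) = -8 + p - X (Y(X, p) = -8 + (p - X) = -8 + p - X)
Z(M) = 2*M (Z(M) = ((2*M)*M)/M = (2*M²)/M = 2*M)
Z(Y(8, 7))/(554 - U) + 2684/(-336) = (2*(-8 + 7 - 1*8))/(554 - 1*(-1299)) + 2684/(-336) = (2*(-8 + 7 - 8))/(554 + 1299) + 2684*(-1/336) = (2*(-9))/1853 - 671/84 = -18*1/1853 - 671/84 = -18/1853 - 671/84 = -1244875/155652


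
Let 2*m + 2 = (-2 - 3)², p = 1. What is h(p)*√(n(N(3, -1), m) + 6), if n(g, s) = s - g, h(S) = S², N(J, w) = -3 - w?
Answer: √78/2 ≈ 4.4159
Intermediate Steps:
m = 23/2 (m = -1 + (-2 - 3)²/2 = -1 + (½)*(-5)² = -1 + (½)*25 = -1 + 25/2 = 23/2 ≈ 11.500)
h(p)*√(n(N(3, -1), m) + 6) = 1²*√((23/2 - (-3 - 1*(-1))) + 6) = 1*√((23/2 - (-3 + 1)) + 6) = 1*√((23/2 - 1*(-2)) + 6) = 1*√((23/2 + 2) + 6) = 1*√(27/2 + 6) = 1*√(39/2) = 1*(√78/2) = √78/2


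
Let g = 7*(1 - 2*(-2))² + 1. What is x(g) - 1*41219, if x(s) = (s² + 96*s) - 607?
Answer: 6046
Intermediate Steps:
g = 176 (g = 7*(1 + 4)² + 1 = 7*5² + 1 = 7*25 + 1 = 175 + 1 = 176)
x(s) = -607 + s² + 96*s
x(g) - 1*41219 = (-607 + 176² + 96*176) - 1*41219 = (-607 + 30976 + 16896) - 41219 = 47265 - 41219 = 6046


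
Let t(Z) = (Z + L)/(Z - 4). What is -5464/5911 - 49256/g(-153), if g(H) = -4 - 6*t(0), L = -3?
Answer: 582211544/100487 ≈ 5793.9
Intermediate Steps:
t(Z) = (-3 + Z)/(-4 + Z) (t(Z) = (Z - 3)/(Z - 4) = (-3 + Z)/(-4 + Z))
g(H) = -17/2 (g(H) = -4 - 6*(-3 + 0)/(-4 + 0) = -4 - 6*(-3)/(-4) = -4 - (-3)*(-3)/2 = -4 - 6*¾ = -4 - 9/2 = -17/2)
-5464/5911 - 49256/g(-153) = -5464/5911 - 49256/(-17/2) = -5464*1/5911 - 49256*(-2/17) = -5464/5911 + 98512/17 = 582211544/100487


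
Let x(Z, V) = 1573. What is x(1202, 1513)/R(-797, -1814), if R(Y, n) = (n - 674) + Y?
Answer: -1573/3285 ≈ -0.47884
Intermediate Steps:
R(Y, n) = -674 + Y + n (R(Y, n) = (-674 + n) + Y = -674 + Y + n)
x(1202, 1513)/R(-797, -1814) = 1573/(-674 - 797 - 1814) = 1573/(-3285) = 1573*(-1/3285) = -1573/3285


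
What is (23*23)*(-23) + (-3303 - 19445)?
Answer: -34915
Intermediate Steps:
(23*23)*(-23) + (-3303 - 19445) = 529*(-23) - 22748 = -12167 - 22748 = -34915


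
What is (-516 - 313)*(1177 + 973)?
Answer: -1782350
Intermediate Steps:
(-516 - 313)*(1177 + 973) = -829*2150 = -1782350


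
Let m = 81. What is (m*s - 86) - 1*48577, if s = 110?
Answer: -39753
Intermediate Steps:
(m*s - 86) - 1*48577 = (81*110 - 86) - 1*48577 = (8910 - 86) - 48577 = 8824 - 48577 = -39753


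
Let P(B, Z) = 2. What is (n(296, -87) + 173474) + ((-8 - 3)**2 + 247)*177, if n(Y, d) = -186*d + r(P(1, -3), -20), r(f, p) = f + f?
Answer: 254796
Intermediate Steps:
r(f, p) = 2*f
n(Y, d) = 4 - 186*d (n(Y, d) = -186*d + 2*2 = -186*d + 4 = 4 - 186*d)
(n(296, -87) + 173474) + ((-8 - 3)**2 + 247)*177 = ((4 - 186*(-87)) + 173474) + ((-8 - 3)**2 + 247)*177 = ((4 + 16182) + 173474) + ((-11)**2 + 247)*177 = (16186 + 173474) + (121 + 247)*177 = 189660 + 368*177 = 189660 + 65136 = 254796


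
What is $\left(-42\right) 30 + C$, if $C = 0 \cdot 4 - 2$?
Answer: $-1262$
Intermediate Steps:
$C = -2$ ($C = 0 - 2 = -2$)
$\left(-42\right) 30 + C = \left(-42\right) 30 - 2 = -1260 - 2 = -1262$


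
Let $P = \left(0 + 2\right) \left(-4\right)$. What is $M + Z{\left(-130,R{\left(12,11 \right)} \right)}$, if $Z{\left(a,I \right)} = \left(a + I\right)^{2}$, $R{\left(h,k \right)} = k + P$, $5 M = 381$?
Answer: $\frac{81026}{5} \approx 16205.0$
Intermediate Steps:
$P = -8$ ($P = 2 \left(-4\right) = -8$)
$M = \frac{381}{5}$ ($M = \frac{1}{5} \cdot 381 = \frac{381}{5} \approx 76.2$)
$R{\left(h,k \right)} = -8 + k$ ($R{\left(h,k \right)} = k - 8 = -8 + k$)
$Z{\left(a,I \right)} = \left(I + a\right)^{2}$
$M + Z{\left(-130,R{\left(12,11 \right)} \right)} = \frac{381}{5} + \left(\left(-8 + 11\right) - 130\right)^{2} = \frac{381}{5} + \left(3 - 130\right)^{2} = \frac{381}{5} + \left(-127\right)^{2} = \frac{381}{5} + 16129 = \frac{81026}{5}$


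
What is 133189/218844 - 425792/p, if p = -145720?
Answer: 14073790691/3986243460 ≈ 3.5306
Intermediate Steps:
133189/218844 - 425792/p = 133189/218844 - 425792/(-145720) = 133189*(1/218844) - 425792*(-1/145720) = 133189/218844 + 53224/18215 = 14073790691/3986243460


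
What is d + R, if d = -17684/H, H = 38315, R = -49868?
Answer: -1910710104/38315 ≈ -49868.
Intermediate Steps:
d = -17684/38315 ≈ -0.46154
d + R = -17684/38315 - 49868 = -1910710104/38315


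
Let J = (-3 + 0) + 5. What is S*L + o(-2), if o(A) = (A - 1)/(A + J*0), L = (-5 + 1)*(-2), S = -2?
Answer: -29/2 ≈ -14.500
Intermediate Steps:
J = 2 (J = -3 + 5 = 2)
L = 8 (L = -4*(-2) = 8)
o(A) = (-1 + A)/A (o(A) = (A - 1)/(A + 2*0) = (-1 + A)/(A + 0) = (-1 + A)/A)
S*L + o(-2) = -2*8 + (-1 - 2)/(-2) = -16 - ½*(-3) = -16 + 3/2 = -29/2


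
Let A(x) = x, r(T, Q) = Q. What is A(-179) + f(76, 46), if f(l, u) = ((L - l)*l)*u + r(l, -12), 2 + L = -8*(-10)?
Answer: 6801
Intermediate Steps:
L = 78 (L = -2 - 8*(-10) = -2 + 80 = 78)
f(l, u) = -12 + l*u*(78 - l) (f(l, u) = ((78 - l)*l)*u - 12 = (l*(78 - l))*u - 12 = l*u*(78 - l) - 12 = -12 + l*u*(78 - l))
A(-179) + f(76, 46) = -179 + (-12 - 1*46*76**2 + 78*76*46) = -179 + (-12 - 1*46*5776 + 272688) = -179 + (-12 - 265696 + 272688) = -179 + 6980 = 6801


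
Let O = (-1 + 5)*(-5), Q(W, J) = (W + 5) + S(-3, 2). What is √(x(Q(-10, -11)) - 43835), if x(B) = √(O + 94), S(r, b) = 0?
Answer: √(-43835 + √74) ≈ 209.35*I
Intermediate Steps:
Q(W, J) = 5 + W (Q(W, J) = (W + 5) + 0 = (5 + W) + 0 = 5 + W)
O = -20 (O = 4*(-5) = -20)
x(B) = √74 (x(B) = √(-20 + 94) = √74)
√(x(Q(-10, -11)) - 43835) = √(√74 - 43835) = √(-43835 + √74)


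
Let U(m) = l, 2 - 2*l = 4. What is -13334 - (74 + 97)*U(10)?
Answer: -13163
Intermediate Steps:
l = -1 (l = 1 - ½*4 = 1 - 2 = -1)
U(m) = -1
-13334 - (74 + 97)*U(10) = -13334 - (74 + 97)*(-1) = -13334 - 171*(-1) = -13334 - 1*(-171) = -13334 + 171 = -13163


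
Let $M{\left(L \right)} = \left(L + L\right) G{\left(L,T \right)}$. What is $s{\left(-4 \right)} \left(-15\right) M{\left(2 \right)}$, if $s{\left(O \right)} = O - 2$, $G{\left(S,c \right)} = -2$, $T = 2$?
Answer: $-720$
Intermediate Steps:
$s{\left(O \right)} = -2 + O$
$M{\left(L \right)} = - 4 L$ ($M{\left(L \right)} = \left(L + L\right) \left(-2\right) = 2 L \left(-2\right) = - 4 L$)
$s{\left(-4 \right)} \left(-15\right) M{\left(2 \right)} = \left(-2 - 4\right) \left(-15\right) \left(\left(-4\right) 2\right) = \left(-6\right) \left(-15\right) \left(-8\right) = 90 \left(-8\right) = -720$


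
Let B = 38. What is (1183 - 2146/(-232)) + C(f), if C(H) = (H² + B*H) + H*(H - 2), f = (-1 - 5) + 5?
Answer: 4633/4 ≈ 1158.3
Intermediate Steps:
f = -1 (f = -6 + 5 = -1)
C(H) = H² + 38*H + H*(-2 + H) (C(H) = (H² + 38*H) + H*(H - 2) = (H² + 38*H) + H*(-2 + H) = H² + 38*H + H*(-2 + H))
(1183 - 2146/(-232)) + C(f) = (1183 - 2146/(-232)) + 2*(-1)*(18 - 1) = (1183 - 2146*(-1/232)) + 2*(-1)*17 = (1183 + 37/4) - 34 = 4769/4 - 34 = 4633/4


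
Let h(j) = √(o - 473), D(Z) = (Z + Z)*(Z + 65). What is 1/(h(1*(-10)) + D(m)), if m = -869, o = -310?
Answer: -I/(-1397352*I + 3*√87) ≈ 7.1564e-7 - 1.4331e-11*I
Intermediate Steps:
D(Z) = 2*Z*(65 + Z) (D(Z) = (2*Z)*(65 + Z) = 2*Z*(65 + Z))
h(j) = 3*I*√87 (h(j) = √(-310 - 473) = √(-783) = 3*I*√87)
1/(h(1*(-10)) + D(m)) = 1/(3*I*√87 + 2*(-869)*(65 - 869)) = 1/(3*I*√87 + 2*(-869)*(-804)) = 1/(3*I*√87 + 1397352) = 1/(1397352 + 3*I*√87)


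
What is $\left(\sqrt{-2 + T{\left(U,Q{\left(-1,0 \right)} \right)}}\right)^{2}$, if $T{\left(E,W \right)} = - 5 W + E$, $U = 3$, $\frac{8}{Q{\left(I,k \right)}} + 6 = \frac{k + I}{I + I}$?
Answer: $\frac{91}{11} \approx 8.2727$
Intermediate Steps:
$Q{\left(I,k \right)} = \frac{8}{-6 + \frac{I + k}{2 I}}$ ($Q{\left(I,k \right)} = \frac{8}{-6 + \frac{k + I}{I + I}} = \frac{8}{-6 + \frac{I + k}{2 I}}$)
$T{\left(E,W \right)} = E - 5 W$
$\left(\sqrt{-2 + T{\left(U,Q{\left(-1,0 \right)} \right)}}\right)^{2} = \left(\sqrt{-2 - \left(-3 + 5 \cdot 16 \left(-1\right) \frac{1}{0 - -11}\right)}\right)^{2} = \left(\sqrt{-2 - \left(-3 + 5 \cdot 16 \left(-1\right) \frac{1}{0 + 11}\right)}\right)^{2} = \left(\sqrt{-2 - \left(-3 + 5 \cdot 16 \left(-1\right) \frac{1}{11}\right)}\right)^{2} = \left(\sqrt{-2 + \left(3 - - \frac{80}{11}\right)}\right)^{2} = \left(\sqrt{-2 + \left(3 + \frac{80}{11}\right)}\right)^{2} = \left(\sqrt{-2 + \frac{113}{11}}\right)^{2} = \left(\sqrt{\frac{91}{11}}\right)^{2} = \left(\frac{\sqrt{1001}}{11}\right)^{2} = \frac{91}{11}$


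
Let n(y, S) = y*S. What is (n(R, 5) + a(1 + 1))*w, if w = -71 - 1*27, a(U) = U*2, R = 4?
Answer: -2352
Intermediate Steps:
a(U) = 2*U
w = -98 (w = -71 - 27 = -98)
n(y, S) = S*y
(n(R, 5) + a(1 + 1))*w = (5*4 + 2*(1 + 1))*(-98) = (20 + 2*2)*(-98) = (20 + 4)*(-98) = 24*(-98) = -2352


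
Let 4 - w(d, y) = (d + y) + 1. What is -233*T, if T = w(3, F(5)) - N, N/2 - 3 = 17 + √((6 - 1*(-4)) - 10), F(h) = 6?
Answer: 10718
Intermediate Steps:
w(d, y) = 3 - d - y (w(d, y) = 4 - ((d + y) + 1) = 4 - (1 + d + y) = 4 + (-1 - d - y) = 3 - d - y)
N = 40 (N = 6 + 2*(17 + √((6 - 1*(-4)) - 10)) = 6 + 2*(17 + √((6 + 4) - 10)) = 6 + 2*(17 + √(10 - 10)) = 6 + 2*(17 + √0) = 6 + 2*(17 + 0) = 6 + 2*17 = 6 + 34 = 40)
T = -46 (T = (3 - 1*3 - 1*6) - 1*40 = (3 - 3 - 6) - 40 = -6 - 40 = -46)
-233*T = -233*(-46) = 10718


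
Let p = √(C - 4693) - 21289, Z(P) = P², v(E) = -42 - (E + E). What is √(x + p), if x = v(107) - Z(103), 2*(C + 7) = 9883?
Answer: √(-128616 + 2*√966)/2 ≈ 179.27*I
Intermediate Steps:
C = 9869/2 (C = -7 + (½)*9883 = -7 + 9883/2 = 9869/2 ≈ 4934.5)
v(E) = -42 - 2*E
x = -10865 (x = (-42 - 2*107) - 1*103² = (-42 - 214) - 1*10609 = -256 - 10609 = -10865)
p = -21289 + √966/2 (p = √(9869/2 - 4693) - 21289 = √(483/2) - 21289 = √966/2 - 21289 = -21289 + √966/2 ≈ -21273.)
√(x + p) = √(-10865 + (-21289 + √966/2)) = √(-32154 + √966/2)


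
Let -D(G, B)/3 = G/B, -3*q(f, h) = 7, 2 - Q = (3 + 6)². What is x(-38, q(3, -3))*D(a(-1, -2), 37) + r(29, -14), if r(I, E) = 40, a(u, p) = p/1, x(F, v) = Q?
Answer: 1006/37 ≈ 27.189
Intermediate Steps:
Q = -79 (Q = 2 - (3 + 6)² = 2 - 1*9² = 2 - 1*81 = 2 - 81 = -79)
q(f, h) = -7/3 (q(f, h) = -⅓*7 = -7/3)
x(F, v) = -79
a(u, p) = p (a(u, p) = p*1 = p)
D(G, B) = -3*G/B
x(-38, q(3, -3))*D(a(-1, -2), 37) + r(29, -14) = -(-237)*(-2)/37 + 40 = -79*6/37 + 40 = -474/37 + 40 = 1006/37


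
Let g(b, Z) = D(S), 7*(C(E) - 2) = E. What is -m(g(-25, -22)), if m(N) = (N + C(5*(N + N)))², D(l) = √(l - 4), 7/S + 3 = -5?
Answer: 9703/392 - 17*I*√78/7 ≈ 24.753 - 21.449*I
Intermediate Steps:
S = -7/8 (S = 7/(-3 - 5) = 7/(-8) = 7*(-⅛) = -7/8 ≈ -0.87500)
D(l) = √(-4 + l)
C(E) = 2 + E/7
g(b, Z) = I*√78/4 (g(b, Z) = √(-4 - 7/8) = √(-39/8) = I*√78/4)
m(N) = (2 + 17*N/7)² (m(N) = (N + (2 + (5*(N + N))/7))² = (N + (2 + (5*(2*N))/7))² = (N + (2 + (10*N)/7))² = (N + (2 + 10*N/7))² = (2 + 17*N/7)²)
-m(g(-25, -22)) = -(14 + 17*(I*√78/4))²/49 = -(14 + 17*I*√78/4)²/49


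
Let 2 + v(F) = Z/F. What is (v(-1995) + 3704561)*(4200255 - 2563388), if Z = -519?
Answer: 4032474083652236/665 ≈ 6.0639e+12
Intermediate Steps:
v(F) = -2 - 519/F
(v(-1995) + 3704561)*(4200255 - 2563388) = ((-2 - 519/(-1995)) + 3704561)*(4200255 - 2563388) = ((-2 - 519*(-1/1995)) + 3704561)*1636867 = ((-2 + 173/665) + 3704561)*1636867 = (-1157/665 + 3704561)*1636867 = (2463531908/665)*1636867 = 4032474083652236/665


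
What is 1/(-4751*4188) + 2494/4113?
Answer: 16541194253/27279044748 ≈ 0.60637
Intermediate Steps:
1/(-4751*4188) + 2494/4113 = -1/4751*1/4188 + 2494*(1/4113) = -1/19897188 + 2494/4113 = 16541194253/27279044748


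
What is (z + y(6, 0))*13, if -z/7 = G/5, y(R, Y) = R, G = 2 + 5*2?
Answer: -702/5 ≈ -140.40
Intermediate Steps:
G = 12 (G = 2 + 10 = 12)
z = -84/5 ≈ -16.800
(z + y(6, 0))*13 = (-84/5 + 6)*13 = -54/5*13 = -702/5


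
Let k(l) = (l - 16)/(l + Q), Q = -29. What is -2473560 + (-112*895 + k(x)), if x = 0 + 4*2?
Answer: -54049792/21 ≈ -2.5738e+6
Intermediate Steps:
x = 8 (x = 0 + 8 = 8)
k(l) = (-16 + l)/(-29 + l) (k(l) = (l - 16)/(l - 29) = (-16 + l)/(-29 + l))
-2473560 + (-112*895 + k(x)) = -2473560 + (-112*895 + (-16 + 8)/(-29 + 8)) = -2473560 + (-100240 - 8/(-21)) = -2473560 + (-100240 - 1/21*(-8)) = -2473560 + (-100240 + 8/21) = -2473560 - 2105032/21 = -54049792/21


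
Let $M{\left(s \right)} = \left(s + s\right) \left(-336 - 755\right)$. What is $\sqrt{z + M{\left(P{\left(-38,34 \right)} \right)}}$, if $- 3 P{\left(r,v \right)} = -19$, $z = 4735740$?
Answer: $\frac{\sqrt{42497286}}{3} \approx 2173.0$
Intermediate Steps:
$P{\left(r,v \right)} = \frac{19}{3}$ ($P{\left(r,v \right)} = \left(- \frac{1}{3}\right) \left(-19\right) = \frac{19}{3}$)
$M{\left(s \right)} = - 2182 s$ ($M{\left(s \right)} = 2 s \left(-1091\right) = - 2182 s$)
$\sqrt{z + M{\left(P{\left(-38,34 \right)} \right)}} = \sqrt{4735740 - \frac{41458}{3}} = \sqrt{\frac{14165762}{3}} = \frac{\sqrt{42497286}}{3}$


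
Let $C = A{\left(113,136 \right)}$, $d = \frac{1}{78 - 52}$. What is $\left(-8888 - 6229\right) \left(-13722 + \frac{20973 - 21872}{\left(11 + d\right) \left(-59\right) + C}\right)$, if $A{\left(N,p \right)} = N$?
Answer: $\frac{967568704624}{4665} \approx 2.0741 \cdot 10^{8}$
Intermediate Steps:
$d = \frac{1}{26} \approx 0.038462$
$C = 113$
$\left(-8888 - 6229\right) \left(-13722 + \frac{20973 - 21872}{\left(11 + d\right) \left(-59\right) + C}\right) = \left(-8888 - 6229\right) \left(-13722 + \frac{20973 - 21872}{\left(11 + \frac{1}{26}\right) \left(-59\right) + 113}\right) = - 15117 \left(-13722 - \frac{899}{\frac{287}{26} \left(-59\right) + 113}\right) = - 15117 \left(-13722 - \frac{899}{- \frac{16933}{26} + 113}\right) = - 15117 \left(-13722 - \frac{899}{- \frac{13995}{26}}\right) = - 15117 \left(-13722 - - \frac{23374}{13995}\right) = - 15117 \left(-13722 + \frac{23374}{13995}\right) = \left(-15117\right) \left(- \frac{192016016}{13995}\right) = \frac{967568704624}{4665}$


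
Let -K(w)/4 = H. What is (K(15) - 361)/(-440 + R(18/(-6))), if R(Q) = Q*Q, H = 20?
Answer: 441/431 ≈ 1.0232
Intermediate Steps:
K(w) = -80 (K(w) = -4*20 = -80)
R(Q) = Q²
(K(15) - 361)/(-440 + R(18/(-6))) = (-80 - 361)/(-440 + (18/(-6))²) = -441/(-440 + (18*(-⅙))²) = -441/(-440 + (-3)²) = -441/(-440 + 9) = -441/(-431) = -441*(-1/431) = 441/431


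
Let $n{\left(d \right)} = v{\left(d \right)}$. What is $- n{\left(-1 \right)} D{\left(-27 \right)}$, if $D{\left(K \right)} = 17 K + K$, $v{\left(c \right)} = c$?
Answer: $-486$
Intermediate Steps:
$n{\left(d \right)} = d$
$D{\left(K \right)} = 18 K$
$- n{\left(-1 \right)} D{\left(-27 \right)} = \left(-1\right) \left(-1\right) 18 \left(-27\right) = 1 \left(-486\right) = -486$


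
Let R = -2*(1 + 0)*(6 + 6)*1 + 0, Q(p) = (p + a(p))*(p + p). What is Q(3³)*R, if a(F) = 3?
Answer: -38880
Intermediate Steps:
Q(p) = 2*p*(3 + p) (Q(p) = (p + 3)*(p + p) = (3 + p)*(2*p) = 2*p*(3 + p))
R = -24 (R = -2*12*1 + 0 = -24*1 + 0 = -24 + 0 = -24)
Q(3³)*R = (2*3³*(3 + 3³))*(-24) = (2*27*(3 + 27))*(-24) = (2*27*30)*(-24) = 1620*(-24) = -38880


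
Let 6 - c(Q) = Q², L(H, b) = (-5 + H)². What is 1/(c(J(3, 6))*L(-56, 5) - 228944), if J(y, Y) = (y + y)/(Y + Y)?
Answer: -4/830193 ≈ -4.8182e-6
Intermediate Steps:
J(y, Y) = y/Y (J(y, Y) = (2*y)/((2*Y)) = (2*y)*(1/(2*Y)) = y/Y)
c(Q) = 6 - Q²
1/(c(J(3, 6))*L(-56, 5) - 228944) = 1/((6 - (3/6)²)*(-5 - 56)² - 228944) = 1/((6 - (3*(⅙))²)*(-61)² - 228944) = 1/((6 - (½)²)*3721 - 228944) = 1/((6 - 1*¼)*3721 - 228944) = 1/((6 - ¼)*3721 - 228944) = 1/((23/4)*3721 - 228944) = 1/(85583/4 - 228944) = 1/(-830193/4) = -4/830193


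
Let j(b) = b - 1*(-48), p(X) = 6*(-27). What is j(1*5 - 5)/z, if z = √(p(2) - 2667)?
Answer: -16*I*√2829/943 ≈ -0.90245*I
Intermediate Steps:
p(X) = -162
j(b) = 48 + b (j(b) = b + 48 = 48 + b)
z = I*√2829 (z = √(-162 - 2667) = √(-2829) = I*√2829 ≈ 53.188*I)
j(1*5 - 5)/z = (48 + (1*5 - 5))/((I*√2829)) = (48 + (5 - 5))*(-I*√2829/2829) = (48 + 0)*(-I*√2829/2829) = 48*(-I*√2829/2829) = -16*I*√2829/943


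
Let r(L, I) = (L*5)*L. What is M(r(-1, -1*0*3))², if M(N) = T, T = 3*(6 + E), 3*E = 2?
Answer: 400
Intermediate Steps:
E = ⅔ (E = (⅓)*2 = ⅔ ≈ 0.66667)
T = 20 (T = 3*(6 + ⅔) = 3*(20/3) = 20)
r(L, I) = 5*L² (r(L, I) = (5*L)*L = 5*L²)
M(N) = 20
M(r(-1, -1*0*3))² = 20² = 400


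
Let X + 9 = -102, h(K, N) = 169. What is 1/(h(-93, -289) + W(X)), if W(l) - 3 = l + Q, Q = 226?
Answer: 1/287 ≈ 0.0034843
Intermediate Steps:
X = -111 (X = -9 - 102 = -111)
W(l) = 229 + l (W(l) = 3 + (l + 226) = 3 + (226 + l) = 229 + l)
1/(h(-93, -289) + W(X)) = 1/(169 + (229 - 111)) = 1/(169 + 118) = 1/287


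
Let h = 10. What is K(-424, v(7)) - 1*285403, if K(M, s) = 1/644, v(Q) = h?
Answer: -183799531/644 ≈ -2.8540e+5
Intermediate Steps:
v(Q) = 10
K(M, s) = 1/644
K(-424, v(7)) - 1*285403 = 1/644 - 1*285403 = 1/644 - 285403 = -183799531/644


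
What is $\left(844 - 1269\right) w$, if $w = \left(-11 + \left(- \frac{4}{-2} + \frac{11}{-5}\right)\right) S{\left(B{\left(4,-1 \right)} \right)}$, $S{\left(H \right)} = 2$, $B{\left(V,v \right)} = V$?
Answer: $9520$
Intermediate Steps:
$w = - \frac{112}{5}$ ($w = \left(-11 + \left(- \frac{4}{-2} + \frac{11}{-5}\right)\right) 2 = \left(-11 + \left(\left(-4\right) \left(- \frac{1}{2}\right) + 11 \left(- \frac{1}{5}\right)\right)\right) 2 = \left(-11 + \left(2 - \frac{11}{5}\right)\right) 2 = \left(-11 - \frac{1}{5}\right) 2 = \left(- \frac{56}{5}\right) 2 = - \frac{112}{5} \approx -22.4$)
$\left(844 - 1269\right) w = \left(844 - 1269\right) \left(- \frac{112}{5}\right) = \left(-425\right) \left(- \frac{112}{5}\right) = 9520$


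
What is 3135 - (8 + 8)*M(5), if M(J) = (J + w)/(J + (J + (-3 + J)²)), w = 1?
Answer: 21897/7 ≈ 3128.1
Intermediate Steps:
M(J) = (1 + J)/((-3 + J)² + 2*J) (M(J) = (J + 1)/(J + (J + (-3 + J)²)) = (1 + J)/((-3 + J)² + 2*J))
3135 - (8 + 8)*M(5) = 3135 - (8 + 8)*(1 + 5)/((-3 + 5)² + 2*5) = 3135 - 16*6/(2² + 10) = 3135 - 16*6/(4 + 10) = 3135 - 16*6/14 = 3135 - 16*(1/14)*6 = 3135 - 16*3/7 = 3135 - 1*48/7 = 3135 - 48/7 = 21897/7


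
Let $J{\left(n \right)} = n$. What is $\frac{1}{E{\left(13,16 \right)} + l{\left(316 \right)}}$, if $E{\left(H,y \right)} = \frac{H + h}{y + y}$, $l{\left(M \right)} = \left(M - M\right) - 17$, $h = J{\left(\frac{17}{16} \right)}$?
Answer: $- \frac{512}{8479} \approx -0.060384$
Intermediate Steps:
$h = \frac{17}{16} \approx 1.0625$
$l{\left(M \right)} = -17$ ($l{\left(M \right)} = 0 - 17 = -17$)
$E{\left(H,y \right)} = \frac{\frac{17}{16} + H}{2 y}$ ($E{\left(H,y \right)} = \frac{H + \frac{17}{16}}{y + y} = \frac{\frac{17}{16} + H}{2 y}$)
$\frac{1}{E{\left(13,16 \right)} + l{\left(316 \right)}} = \frac{1}{\frac{17 + 16 \cdot 13}{32 \cdot 16} - 17} = \frac{1}{\frac{1}{32} \cdot \frac{1}{16} \left(17 + 208\right) - 17} = \frac{1}{\frac{1}{32} \cdot \frac{1}{16} \cdot 225 - 17} = \frac{1}{\frac{225}{512} - 17} = \frac{1}{- \frac{8479}{512}} = - \frac{512}{8479}$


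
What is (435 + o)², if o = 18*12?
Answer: 423801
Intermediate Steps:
o = 216
(435 + o)² = (435 + 216)² = 651² = 423801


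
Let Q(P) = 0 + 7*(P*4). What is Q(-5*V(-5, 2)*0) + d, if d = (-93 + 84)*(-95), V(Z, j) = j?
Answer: 855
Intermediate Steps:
d = 855 (d = -9*(-95) = 855)
Q(P) = 28*P (Q(P) = 0 + 7*(4*P) = 0 + 28*P = 28*P)
Q(-5*V(-5, 2)*0) + d = 28*(-5*2*0) + 855 = 28*(-10*0) + 855 = 28*0 + 855 = 0 + 855 = 855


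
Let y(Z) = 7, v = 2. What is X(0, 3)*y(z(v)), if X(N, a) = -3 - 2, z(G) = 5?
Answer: -35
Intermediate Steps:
X(N, a) = -5
X(0, 3)*y(z(v)) = -5*7 = -35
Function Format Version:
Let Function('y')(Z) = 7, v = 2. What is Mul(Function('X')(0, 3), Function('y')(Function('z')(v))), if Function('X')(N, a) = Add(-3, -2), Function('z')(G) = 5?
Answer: -35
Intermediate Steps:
Function('X')(N, a) = -5
Mul(Function('X')(0, 3), Function('y')(Function('z')(v))) = Mul(-5, 7) = -35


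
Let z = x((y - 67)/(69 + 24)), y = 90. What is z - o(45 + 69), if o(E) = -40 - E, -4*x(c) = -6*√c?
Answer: 154 + √2139/62 ≈ 154.75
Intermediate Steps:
x(c) = 3*√c/2 (x(c) = -(-3)*√c/2 = 3*√c/2)
z = √2139/62 (z = 3*√((90 - 67)/(69 + 24))/2 = 3*√(23/93)/2 = 3*(√2139/93)/2 = √2139/62 ≈ 0.74596)
z - o(45 + 69) = √2139/62 - (-40 - (45 + 69)) = √2139/62 - (-40 - 1*114) = √2139/62 - (-40 - 114) = √2139/62 - 1*(-154) = √2139/62 + 154 = 154 + √2139/62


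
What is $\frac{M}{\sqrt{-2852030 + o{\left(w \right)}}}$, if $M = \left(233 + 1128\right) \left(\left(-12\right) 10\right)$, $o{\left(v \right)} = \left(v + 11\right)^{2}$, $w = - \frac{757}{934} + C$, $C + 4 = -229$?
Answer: $\frac{30508176 i \sqrt{2444677791655}}{488935558331} \approx 97.561 i$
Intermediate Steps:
$C = -233$ ($C = -4 - 229 = -233$)
$w = - \frac{218379}{934}$ ($w = - \frac{757}{934} - 233 = - \frac{218379}{934} \approx -233.81$)
$o{\left(v \right)} = \left(11 + v\right)^{2}$
$M = -163320$ ($M = 1361 \left(-120\right) = -163320$)
$\frac{M}{\sqrt{-2852030 + o{\left(w \right)}}} = - \frac{163320}{\sqrt{-2852030 + \left(11 - \frac{218379}{934}\right)^{2}}} = - \frac{163320}{\sqrt{-2852030 + \left(- \frac{208105}{934}\right)^{2}}} = - \frac{163320}{\sqrt{-2852030 + \frac{43307691025}{872356}}} = - \frac{163320}{\sqrt{- \frac{2444677791655}{872356}}} = - \frac{163320}{\frac{1}{934} i \sqrt{2444677791655}} = - 163320 \left(- \frac{934 i \sqrt{2444677791655}}{2444677791655}\right) = \frac{30508176 i \sqrt{2444677791655}}{488935558331}$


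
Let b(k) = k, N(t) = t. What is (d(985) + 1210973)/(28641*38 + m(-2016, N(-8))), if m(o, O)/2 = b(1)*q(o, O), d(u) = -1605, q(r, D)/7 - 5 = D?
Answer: 302342/272079 ≈ 1.1112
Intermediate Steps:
q(r, D) = 35 + 7*D
m(o, O) = 70 + 14*O (m(o, O) = 2*(1*(35 + 7*O)) = 2*(35 + 7*O) = 70 + 14*O)
(d(985) + 1210973)/(28641*38 + m(-2016, N(-8))) = (-1605 + 1210973)/(28641*38 + (70 + 14*(-8))) = 1209368/(1088358 + (70 - 112)) = 1209368/(1088358 - 42) = 1209368/1088316 = 1209368*(1/1088316) = 302342/272079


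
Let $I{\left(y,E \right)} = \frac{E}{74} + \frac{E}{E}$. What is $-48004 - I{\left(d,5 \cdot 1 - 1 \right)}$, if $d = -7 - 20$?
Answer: $- \frac{1776187}{37} \approx -48005.0$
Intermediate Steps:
$d = -27$ ($d = -7 - 20 = -27$)
$I{\left(y,E \right)} = 1 + \frac{E}{74}$ ($I{\left(y,E \right)} = E \frac{1}{74} + 1 = \frac{E}{74} + 1 = 1 + \frac{E}{74}$)
$-48004 - I{\left(d,5 \cdot 1 - 1 \right)} = -48004 - \left(1 + \frac{5 \cdot 1 - 1}{74}\right) = -48004 - \left(1 + \frac{5 - 1}{74}\right) = -48004 - \left(1 + \frac{1}{74} \cdot 4\right) = -48004 - \left(1 + \frac{2}{37}\right) = -48004 - \frac{39}{37} = - \frac{1776187}{37}$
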